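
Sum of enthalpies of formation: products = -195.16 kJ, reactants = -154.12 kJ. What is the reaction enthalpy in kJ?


dH_rxn = sum(dH_f products) - sum(dH_f reactants)
dH_rxn = -195.16 - (-154.12)
dH_rxn = -41.04 kJ:

-41.04 kJ


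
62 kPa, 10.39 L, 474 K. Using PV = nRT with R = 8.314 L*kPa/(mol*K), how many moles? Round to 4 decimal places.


PV = nRT, solve for n = PV / (RT).
PV = 62 * 10.39 = 644.18
RT = 8.314 * 474 = 3940.836
n = 644.18 / 3940.836
n = 0.16346278 mol, rounded to 4 dp:

0.1635 mol


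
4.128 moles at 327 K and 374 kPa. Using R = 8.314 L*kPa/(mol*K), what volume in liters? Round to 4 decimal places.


PV = nRT, solve for V = nRT / P.
nRT = 4.128 * 8.314 * 327 = 11222.7028
V = 11222.7028 / 374
V = 30.00722674 L, rounded to 4 dp:

30.0072 L


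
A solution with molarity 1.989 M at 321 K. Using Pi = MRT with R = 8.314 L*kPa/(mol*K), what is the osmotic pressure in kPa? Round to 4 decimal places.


Osmotic pressure (van't Hoff): Pi = M*R*T.
RT = 8.314 * 321 = 2668.794
Pi = 1.989 * 2668.794
Pi = 5308.231266 kPa, rounded to 4 dp:

5308.2313 kPa


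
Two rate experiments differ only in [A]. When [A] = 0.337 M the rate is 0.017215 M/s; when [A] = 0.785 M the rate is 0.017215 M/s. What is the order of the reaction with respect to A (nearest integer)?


Rate is proportional to [A]^n, so rate2/rate1 = ([A]2/[A]1)^n. Take logs to solve for n.
rate2/rate1 = 0.017215 / 0.017215 = 1.0
[A]2/[A]1 = 0.785 / 0.337 = 2.3294
n = ln(1.0) / ln(2.3294) = 0.0
Nearest integer order:

0


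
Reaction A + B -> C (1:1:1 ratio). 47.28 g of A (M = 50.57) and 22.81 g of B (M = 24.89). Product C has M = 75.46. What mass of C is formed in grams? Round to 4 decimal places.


Find moles of each reactant; the smaller value is the limiting reagent in a 1:1:1 reaction, so moles_C equals moles of the limiter.
n_A = mass_A / M_A = 47.28 / 50.57 = 0.934942 mol
n_B = mass_B / M_B = 22.81 / 24.89 = 0.916432 mol
Limiting reagent: B (smaller), n_limiting = 0.916432 mol
mass_C = n_limiting * M_C = 0.916432 * 75.46
mass_C = 69.15395872 g, rounded to 4 dp:

69.1540 g


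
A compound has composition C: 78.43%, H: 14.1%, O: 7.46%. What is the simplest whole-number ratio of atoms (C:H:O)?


Assume 100 g of compound, divide each mass% by atomic mass to get moles, then normalize by the smallest to get a raw atom ratio.
Moles per 100 g: C: 78.43/12.011 = 6.5298, H: 14.1/1.008 = 13.9881, O: 7.46/15.999 = 0.4663
Raw ratio (divide by min = 0.4663): C: 14.004, H: 29.999, O: 1.0
Multiply by 1 to clear fractions: C: 14.004 ~= 14, H: 29.999 ~= 30, O: 1.0 ~= 1
Reduce by GCD to get the simplest whole-number ratio:

14:30:1


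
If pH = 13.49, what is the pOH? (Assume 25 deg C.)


At 25 deg C, pH + pOH = 14.
pOH = 14 - pH = 14 - 13.49
pOH = 0.51:

0.51


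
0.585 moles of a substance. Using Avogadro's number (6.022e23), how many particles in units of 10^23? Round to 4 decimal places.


N = n * NA, then divide by 1e23 for the requested units.
N / 1e23 = n * 6.022
N / 1e23 = 0.585 * 6.022
N / 1e23 = 3.52287, rounded to 4 dp:

3.5229


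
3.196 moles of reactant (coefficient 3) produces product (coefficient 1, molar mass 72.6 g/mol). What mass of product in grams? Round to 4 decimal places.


Use the coefficient ratio to convert reactant moles to product moles, then multiply by the product's molar mass.
moles_P = moles_R * (coeff_P / coeff_R) = 3.196 * (1/3) = 1.065333
mass_P = moles_P * M_P = 1.065333 * 72.6
mass_P = 77.3431758 g, rounded to 4 dp:

77.3432 g


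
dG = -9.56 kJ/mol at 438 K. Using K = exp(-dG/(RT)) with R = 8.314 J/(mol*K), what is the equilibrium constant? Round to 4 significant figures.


dG is in kJ/mol; multiply by 1000 to match R in J/(mol*K).
RT = 8.314 * 438 = 3641.532 J/mol
exponent = -dG*1000 / (RT) = -(-9.56*1000) / 3641.532 = 2.62526871
K = exp(2.62526871)
K = 13.808284, rounded to 4 significant figures:

13.81


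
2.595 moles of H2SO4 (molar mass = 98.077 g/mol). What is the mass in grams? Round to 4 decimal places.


mass = n * M
mass = 2.595 * 98.077
mass = 254.509815 g, rounded to 4 dp:

254.5098 g


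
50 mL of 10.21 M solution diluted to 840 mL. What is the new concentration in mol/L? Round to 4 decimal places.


Dilution: M1*V1 = M2*V2, solve for M2.
M2 = M1*V1 / V2
M2 = 10.21 * 50 / 840
M2 = 510.5 / 840
M2 = 0.6077381 mol/L, rounded to 4 dp:

0.6077 mol/L


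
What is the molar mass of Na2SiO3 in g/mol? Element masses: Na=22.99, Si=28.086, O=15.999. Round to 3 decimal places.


M = sum(count * atomic_mass) over atoms.
M = 2*22.99 + 1*28.086 + 3*15.999
M = 45.98 + 28.086 + 47.997
M = 122.063 g/mol, rounded to 3 dp:

122.063 g/mol


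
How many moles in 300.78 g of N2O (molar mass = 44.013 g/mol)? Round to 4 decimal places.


n = mass / M
n = 300.78 / 44.013
n = 6.83388999 mol, rounded to 4 dp:

6.8339 mol


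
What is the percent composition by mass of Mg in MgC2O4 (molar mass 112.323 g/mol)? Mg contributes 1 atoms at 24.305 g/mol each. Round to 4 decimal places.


pct = 100 * (n_elem * M_elem) / M_total
mass_contribution = 1 * 24.305 = 24.305 g/mol
pct = 100 * 24.305 / 112.323
pct = 21.638489 %, rounded to 4 dp:

21.6385 %


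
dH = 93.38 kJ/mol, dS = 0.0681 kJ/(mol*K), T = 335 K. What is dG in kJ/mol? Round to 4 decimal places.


Gibbs: dG = dH - T*dS (consistent units, dS already in kJ/(mol*K)).
T*dS = 335 * 0.0681 = 22.8135
dG = 93.38 - (22.8135)
dG = 70.5665 kJ/mol, rounded to 4 dp:

70.5665 kJ/mol


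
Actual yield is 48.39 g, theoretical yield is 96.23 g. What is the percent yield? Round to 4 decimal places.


% yield = 100 * actual / theoretical
% yield = 100 * 48.39 / 96.23
% yield = 50.28577367 %, rounded to 4 dp:

50.2858 %


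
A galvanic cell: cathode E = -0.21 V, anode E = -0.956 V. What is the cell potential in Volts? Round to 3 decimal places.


Standard cell potential: E_cell = E_cathode - E_anode.
E_cell = -0.21 - (-0.956)
E_cell = 0.746 V, rounded to 3 dp:

0.746 V


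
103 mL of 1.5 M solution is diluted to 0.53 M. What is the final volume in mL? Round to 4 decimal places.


Dilution: M1*V1 = M2*V2, solve for V2.
V2 = M1*V1 / M2
V2 = 1.5 * 103 / 0.53
V2 = 154.5 / 0.53
V2 = 291.50943396 mL, rounded to 4 dp:

291.5094 mL


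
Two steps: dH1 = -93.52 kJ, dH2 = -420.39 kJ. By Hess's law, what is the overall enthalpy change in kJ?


Hess's law: enthalpy is a state function, so add the step enthalpies.
dH_total = dH1 + dH2 = -93.52 + (-420.39)
dH_total = -513.91 kJ:

-513.91 kJ


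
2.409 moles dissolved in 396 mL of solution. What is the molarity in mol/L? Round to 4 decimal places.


Convert volume to liters: V_L = V_mL / 1000.
V_L = 396 / 1000 = 0.396 L
M = n / V_L = 2.409 / 0.396
M = 6.08333333 mol/L, rounded to 4 dp:

6.0833 mol/L


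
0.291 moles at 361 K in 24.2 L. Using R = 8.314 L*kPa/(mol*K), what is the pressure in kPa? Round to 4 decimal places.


PV = nRT, solve for P = nRT / V.
nRT = 0.291 * 8.314 * 361 = 873.394
P = 873.394 / 24.2
P = 36.09066116 kPa, rounded to 4 dp:

36.0907 kPa


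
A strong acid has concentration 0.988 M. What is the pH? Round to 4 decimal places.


A strong acid dissociates completely, so [H+] equals the given concentration.
pH = -log10([H+]) = -log10(0.988)
pH = 0.00524306, rounded to 4 dp:

0.0052


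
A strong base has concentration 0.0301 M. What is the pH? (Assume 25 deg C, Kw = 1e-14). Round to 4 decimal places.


A strong base dissociates completely, so [OH-] equals the given concentration.
pOH = -log10([OH-]) = -log10(0.0301) = 1.521434
pH = 14 - pOH = 14 - 1.521434
pH = 12.478566, rounded to 4 dp:

12.4786


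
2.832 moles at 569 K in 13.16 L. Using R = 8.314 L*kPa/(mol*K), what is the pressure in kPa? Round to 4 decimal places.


PV = nRT, solve for P = nRT / V.
nRT = 2.832 * 8.314 * 569 = 13397.2461
P = 13397.2461 / 13.16
P = 1018.02781915 kPa, rounded to 4 dp:

1018.0278 kPa


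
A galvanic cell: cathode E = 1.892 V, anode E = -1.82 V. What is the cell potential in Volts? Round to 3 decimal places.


Standard cell potential: E_cell = E_cathode - E_anode.
E_cell = 1.892 - (-1.82)
E_cell = 3.712 V, rounded to 3 dp:

3.712 V


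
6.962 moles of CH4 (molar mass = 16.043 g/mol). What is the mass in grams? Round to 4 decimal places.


mass = n * M
mass = 6.962 * 16.043
mass = 111.691366 g, rounded to 4 dp:

111.6914 g


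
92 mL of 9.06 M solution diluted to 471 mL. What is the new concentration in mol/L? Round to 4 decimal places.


Dilution: M1*V1 = M2*V2, solve for M2.
M2 = M1*V1 / V2
M2 = 9.06 * 92 / 471
M2 = 833.52 / 471
M2 = 1.76968153 mol/L, rounded to 4 dp:

1.7697 mol/L


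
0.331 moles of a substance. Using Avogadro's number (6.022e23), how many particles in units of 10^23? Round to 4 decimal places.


N = n * NA, then divide by 1e23 for the requested units.
N / 1e23 = n * 6.022
N / 1e23 = 0.331 * 6.022
N / 1e23 = 1.993282, rounded to 4 dp:

1.9933


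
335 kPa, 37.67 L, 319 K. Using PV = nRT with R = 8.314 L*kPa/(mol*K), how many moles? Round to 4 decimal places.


PV = nRT, solve for n = PV / (RT).
PV = 335 * 37.67 = 12619.45
RT = 8.314 * 319 = 2652.166
n = 12619.45 / 2652.166
n = 4.75816748 mol, rounded to 4 dp:

4.7582 mol


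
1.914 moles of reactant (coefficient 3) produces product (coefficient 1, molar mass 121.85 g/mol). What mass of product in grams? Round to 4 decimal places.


Use the coefficient ratio to convert reactant moles to product moles, then multiply by the product's molar mass.
moles_P = moles_R * (coeff_P / coeff_R) = 1.914 * (1/3) = 0.638
mass_P = moles_P * M_P = 0.638 * 121.85
mass_P = 77.7403 g, rounded to 4 dp:

77.7403 g


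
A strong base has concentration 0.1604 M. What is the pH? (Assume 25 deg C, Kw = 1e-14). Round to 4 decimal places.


A strong base dissociates completely, so [OH-] equals the given concentration.
pOH = -log10([OH-]) = -log10(0.1604) = 0.794796
pH = 14 - pOH = 14 - 0.794796
pH = 13.205204, rounded to 4 dp:

13.2052


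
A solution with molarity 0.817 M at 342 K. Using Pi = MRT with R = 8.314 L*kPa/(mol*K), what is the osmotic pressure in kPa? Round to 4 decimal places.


Osmotic pressure (van't Hoff): Pi = M*R*T.
RT = 8.314 * 342 = 2843.388
Pi = 0.817 * 2843.388
Pi = 2323.047996 kPa, rounded to 4 dp:

2323.0480 kPa


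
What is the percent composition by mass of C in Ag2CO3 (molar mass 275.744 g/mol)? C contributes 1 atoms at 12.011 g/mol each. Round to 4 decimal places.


pct = 100 * (n_elem * M_elem) / M_total
mass_contribution = 1 * 12.011 = 12.011 g/mol
pct = 100 * 12.011 / 275.744
pct = 4.3558518 %, rounded to 4 dp:

4.3559 %


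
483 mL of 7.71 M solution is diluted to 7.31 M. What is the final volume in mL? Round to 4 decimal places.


Dilution: M1*V1 = M2*V2, solve for V2.
V2 = M1*V1 / M2
V2 = 7.71 * 483 / 7.31
V2 = 3723.93 / 7.31
V2 = 509.42954856 mL, rounded to 4 dp:

509.4295 mL


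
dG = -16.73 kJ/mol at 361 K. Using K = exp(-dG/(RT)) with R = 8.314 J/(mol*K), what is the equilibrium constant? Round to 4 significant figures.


dG is in kJ/mol; multiply by 1000 to match R in J/(mol*K).
RT = 8.314 * 361 = 3001.354 J/mol
exponent = -dG*1000 / (RT) = -(-16.73*1000) / 3001.354 = 5.57415087
K = exp(5.57415087)
K = 263.52569, rounded to 4 significant figures:

263.5


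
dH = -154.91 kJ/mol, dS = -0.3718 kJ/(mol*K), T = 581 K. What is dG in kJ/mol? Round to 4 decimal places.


Gibbs: dG = dH - T*dS (consistent units, dS already in kJ/(mol*K)).
T*dS = 581 * -0.3718 = -216.0158
dG = -154.91 - (-216.0158)
dG = 61.1058 kJ/mol, rounded to 4 dp:

61.1058 kJ/mol


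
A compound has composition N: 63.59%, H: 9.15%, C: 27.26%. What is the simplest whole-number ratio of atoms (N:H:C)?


Assume 100 g of compound, divide each mass% by atomic mass to get moles, then normalize by the smallest to get a raw atom ratio.
Moles per 100 g: N: 63.59/14.007 = 4.5399, H: 9.15/1.008 = 9.0774, C: 27.26/12.011 = 2.2696
Raw ratio (divide by min = 2.2696): N: 2.0, H: 4.0, C: 1.0
Multiply by 1 to clear fractions: N: 2.0 ~= 2, H: 4.0 ~= 4, C: 1.0 ~= 1
Reduce by GCD to get the simplest whole-number ratio:

2:4:1


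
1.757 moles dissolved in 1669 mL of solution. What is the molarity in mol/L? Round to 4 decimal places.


Convert volume to liters: V_L = V_mL / 1000.
V_L = 1669 / 1000 = 1.669 L
M = n / V_L = 1.757 / 1.669
M = 1.05272618 mol/L, rounded to 4 dp:

1.0527 mol/L


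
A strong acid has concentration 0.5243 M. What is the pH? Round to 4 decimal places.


A strong acid dissociates completely, so [H+] equals the given concentration.
pH = -log10([H+]) = -log10(0.5243)
pH = 0.28042014, rounded to 4 dp:

0.2804


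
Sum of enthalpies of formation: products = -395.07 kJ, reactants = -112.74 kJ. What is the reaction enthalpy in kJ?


dH_rxn = sum(dH_f products) - sum(dH_f reactants)
dH_rxn = -395.07 - (-112.74)
dH_rxn = -282.33 kJ:

-282.33 kJ


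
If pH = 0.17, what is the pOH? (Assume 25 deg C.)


At 25 deg C, pH + pOH = 14.
pOH = 14 - pH = 14 - 0.17
pOH = 13.83:

13.83


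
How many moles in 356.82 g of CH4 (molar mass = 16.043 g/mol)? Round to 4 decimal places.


n = mass / M
n = 356.82 / 16.043
n = 22.24147603 mol, rounded to 4 dp:

22.2415 mol


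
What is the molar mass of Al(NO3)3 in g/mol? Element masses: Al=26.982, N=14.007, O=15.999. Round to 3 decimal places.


M = sum(count * atomic_mass) over atoms.
M = 1*26.982 + 3*14.007 + 9*15.999
M = 26.982 + 42.021 + 143.991
M = 212.994 g/mol, rounded to 3 dp:

212.994 g/mol


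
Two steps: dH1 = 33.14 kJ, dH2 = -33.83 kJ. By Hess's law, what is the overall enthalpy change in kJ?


Hess's law: enthalpy is a state function, so add the step enthalpies.
dH_total = dH1 + dH2 = 33.14 + (-33.83)
dH_total = -0.69 kJ:

-0.69 kJ


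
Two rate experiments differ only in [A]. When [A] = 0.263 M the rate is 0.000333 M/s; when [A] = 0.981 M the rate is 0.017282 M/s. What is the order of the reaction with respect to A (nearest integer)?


Rate is proportional to [A]^n, so rate2/rate1 = ([A]2/[A]1)^n. Take logs to solve for n.
rate2/rate1 = 0.017282 / 0.000333 = 51.8979
[A]2/[A]1 = 0.981 / 0.263 = 3.73
n = ln(51.8979) / ln(3.73) = 3.0
Nearest integer order:

3


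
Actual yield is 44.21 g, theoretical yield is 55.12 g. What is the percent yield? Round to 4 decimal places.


% yield = 100 * actual / theoretical
% yield = 100 * 44.21 / 55.12
% yield = 80.20682148 %, rounded to 4 dp:

80.2068 %


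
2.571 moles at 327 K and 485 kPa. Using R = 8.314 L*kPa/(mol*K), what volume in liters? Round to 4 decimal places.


PV = nRT, solve for V = nRT / P.
nRT = 2.571 * 8.314 * 327 = 6989.7211
V = 6989.7211 / 485
V = 14.41179608 L, rounded to 4 dp:

14.4118 L


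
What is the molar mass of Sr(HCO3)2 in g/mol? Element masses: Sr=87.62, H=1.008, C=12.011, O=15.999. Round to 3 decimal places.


M = sum(count * atomic_mass) over atoms.
M = 1*87.62 + 2*1.008 + 2*12.011 + 6*15.999
M = 87.62 + 2.016 + 24.022 + 95.994
M = 209.652 g/mol, rounded to 3 dp:

209.652 g/mol


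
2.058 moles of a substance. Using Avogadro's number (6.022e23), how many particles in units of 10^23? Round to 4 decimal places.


N = n * NA, then divide by 1e23 for the requested units.
N / 1e23 = n * 6.022
N / 1e23 = 2.058 * 6.022
N / 1e23 = 12.393276, rounded to 4 dp:

12.3933


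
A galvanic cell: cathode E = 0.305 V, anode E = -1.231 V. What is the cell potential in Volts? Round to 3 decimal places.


Standard cell potential: E_cell = E_cathode - E_anode.
E_cell = 0.305 - (-1.231)
E_cell = 1.536 V, rounded to 3 dp:

1.536 V


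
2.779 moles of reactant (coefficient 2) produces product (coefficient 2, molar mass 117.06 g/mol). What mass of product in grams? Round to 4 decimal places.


Use the coefficient ratio to convert reactant moles to product moles, then multiply by the product's molar mass.
moles_P = moles_R * (coeff_P / coeff_R) = 2.779 * (2/2) = 2.779
mass_P = moles_P * M_P = 2.779 * 117.06
mass_P = 325.30974 g, rounded to 4 dp:

325.3097 g


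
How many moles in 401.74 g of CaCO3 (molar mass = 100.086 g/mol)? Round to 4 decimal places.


n = mass / M
n = 401.74 / 100.086
n = 4.013948 mol, rounded to 4 dp:

4.0139 mol


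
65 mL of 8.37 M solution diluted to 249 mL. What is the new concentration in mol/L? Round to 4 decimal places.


Dilution: M1*V1 = M2*V2, solve for M2.
M2 = M1*V1 / V2
M2 = 8.37 * 65 / 249
M2 = 544.05 / 249
M2 = 2.18493976 mol/L, rounded to 4 dp:

2.1849 mol/L


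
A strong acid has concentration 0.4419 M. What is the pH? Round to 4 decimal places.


A strong acid dissociates completely, so [H+] equals the given concentration.
pH = -log10([H+]) = -log10(0.4419)
pH = 0.354676, rounded to 4 dp:

0.3547


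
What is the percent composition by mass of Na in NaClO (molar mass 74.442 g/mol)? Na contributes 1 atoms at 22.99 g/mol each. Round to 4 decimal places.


pct = 100 * (n_elem * M_elem) / M_total
mass_contribution = 1 * 22.99 = 22.99 g/mol
pct = 100 * 22.99 / 74.442
pct = 30.88310362 %, rounded to 4 dp:

30.8831 %


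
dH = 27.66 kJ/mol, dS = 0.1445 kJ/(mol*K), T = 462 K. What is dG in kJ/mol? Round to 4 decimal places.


Gibbs: dG = dH - T*dS (consistent units, dS already in kJ/(mol*K)).
T*dS = 462 * 0.1445 = 66.759
dG = 27.66 - (66.759)
dG = -39.099 kJ/mol, rounded to 4 dp:

-39.0990 kJ/mol


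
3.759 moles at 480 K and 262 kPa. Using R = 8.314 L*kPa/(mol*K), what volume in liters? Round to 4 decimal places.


PV = nRT, solve for V = nRT / P.
nRT = 3.759 * 8.314 * 480 = 15001.1165
V = 15001.1165 / 262
V = 57.25616985 L, rounded to 4 dp:

57.2562 L


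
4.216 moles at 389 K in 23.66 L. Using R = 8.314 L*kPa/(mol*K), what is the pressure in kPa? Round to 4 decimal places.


PV = nRT, solve for P = nRT / V.
nRT = 4.216 * 8.314 * 389 = 13635.1595
P = 13635.1595 / 23.66
P = 576.29583686 kPa, rounded to 4 dp:

576.2958 kPa


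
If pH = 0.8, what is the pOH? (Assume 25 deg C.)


At 25 deg C, pH + pOH = 14.
pOH = 14 - pH = 14 - 0.8
pOH = 13.2:

13.20


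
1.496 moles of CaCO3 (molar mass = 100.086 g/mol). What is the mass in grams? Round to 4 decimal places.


mass = n * M
mass = 1.496 * 100.086
mass = 149.728656 g, rounded to 4 dp:

149.7287 g


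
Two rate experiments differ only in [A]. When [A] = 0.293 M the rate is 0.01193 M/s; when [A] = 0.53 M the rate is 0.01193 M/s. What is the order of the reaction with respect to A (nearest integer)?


Rate is proportional to [A]^n, so rate2/rate1 = ([A]2/[A]1)^n. Take logs to solve for n.
rate2/rate1 = 0.01193 / 0.01193 = 1.0
[A]2/[A]1 = 0.53 / 0.293 = 1.8089
n = ln(1.0) / ln(1.8089) = 0.0
Nearest integer order:

0


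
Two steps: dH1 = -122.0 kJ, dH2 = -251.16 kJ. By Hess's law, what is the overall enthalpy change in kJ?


Hess's law: enthalpy is a state function, so add the step enthalpies.
dH_total = dH1 + dH2 = -122.0 + (-251.16)
dH_total = -373.16 kJ:

-373.16 kJ


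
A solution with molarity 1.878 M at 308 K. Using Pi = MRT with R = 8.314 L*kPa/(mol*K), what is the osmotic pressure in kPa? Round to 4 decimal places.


Osmotic pressure (van't Hoff): Pi = M*R*T.
RT = 8.314 * 308 = 2560.712
Pi = 1.878 * 2560.712
Pi = 4809.017136 kPa, rounded to 4 dp:

4809.0171 kPa


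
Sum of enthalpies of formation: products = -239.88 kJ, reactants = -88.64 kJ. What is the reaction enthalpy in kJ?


dH_rxn = sum(dH_f products) - sum(dH_f reactants)
dH_rxn = -239.88 - (-88.64)
dH_rxn = -151.24 kJ:

-151.24 kJ


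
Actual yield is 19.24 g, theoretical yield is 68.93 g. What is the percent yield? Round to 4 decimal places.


% yield = 100 * actual / theoretical
% yield = 100 * 19.24 / 68.93
% yield = 27.91237487 %, rounded to 4 dp:

27.9124 %


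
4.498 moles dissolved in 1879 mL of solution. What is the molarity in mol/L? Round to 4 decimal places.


Convert volume to liters: V_L = V_mL / 1000.
V_L = 1879 / 1000 = 1.879 L
M = n / V_L = 4.498 / 1.879
M = 2.3938265 mol/L, rounded to 4 dp:

2.3938 mol/L


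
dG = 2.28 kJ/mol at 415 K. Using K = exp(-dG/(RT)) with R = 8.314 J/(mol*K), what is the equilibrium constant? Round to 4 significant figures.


dG is in kJ/mol; multiply by 1000 to match R in J/(mol*K).
RT = 8.314 * 415 = 3450.31 J/mol
exponent = -dG*1000 / (RT) = -(2.28*1000) / 3450.31 = -0.66081019
K = exp(-0.66081019)
K = 0.51643276, rounded to 4 significant figures:

0.5164


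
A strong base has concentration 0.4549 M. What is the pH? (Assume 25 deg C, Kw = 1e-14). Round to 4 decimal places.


A strong base dissociates completely, so [OH-] equals the given concentration.
pOH = -log10([OH-]) = -log10(0.4549) = 0.342084
pH = 14 - pOH = 14 - 0.342084
pH = 13.657916, rounded to 4 dp:

13.6579


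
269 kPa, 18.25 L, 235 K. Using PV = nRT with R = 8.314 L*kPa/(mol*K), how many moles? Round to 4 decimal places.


PV = nRT, solve for n = PV / (RT).
PV = 269 * 18.25 = 4909.25
RT = 8.314 * 235 = 1953.79
n = 4909.25 / 1953.79
n = 2.51268048 mol, rounded to 4 dp:

2.5127 mol


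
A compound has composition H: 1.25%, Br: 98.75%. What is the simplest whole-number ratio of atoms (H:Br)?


Assume 100 g of compound, divide each mass% by atomic mass to get moles, then normalize by the smallest to get a raw atom ratio.
Moles per 100 g: H: 1.25/1.008 = 1.2401, Br: 98.75/79.904 = 1.2359
Raw ratio (divide by min = 1.2359): H: 1.003, Br: 1.0
Multiply by 1 to clear fractions: H: 1.003 ~= 1, Br: 1.0 ~= 1
Reduce by GCD to get the simplest whole-number ratio:

1:1


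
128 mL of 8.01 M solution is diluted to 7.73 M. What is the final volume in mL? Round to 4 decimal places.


Dilution: M1*V1 = M2*V2, solve for V2.
V2 = M1*V1 / M2
V2 = 8.01 * 128 / 7.73
V2 = 1025.28 / 7.73
V2 = 132.63648124 mL, rounded to 4 dp:

132.6365 mL


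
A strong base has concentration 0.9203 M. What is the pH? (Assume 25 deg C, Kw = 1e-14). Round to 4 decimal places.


A strong base dissociates completely, so [OH-] equals the given concentration.
pOH = -log10([OH-]) = -log10(0.9203) = 0.036071
pH = 14 - pOH = 14 - 0.036071
pH = 13.963929, rounded to 4 dp:

13.9639


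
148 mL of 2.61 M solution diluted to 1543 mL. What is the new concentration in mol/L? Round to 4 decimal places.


Dilution: M1*V1 = M2*V2, solve for M2.
M2 = M1*V1 / V2
M2 = 2.61 * 148 / 1543
M2 = 386.28 / 1543
M2 = 0.25034349 mol/L, rounded to 4 dp:

0.2503 mol/L


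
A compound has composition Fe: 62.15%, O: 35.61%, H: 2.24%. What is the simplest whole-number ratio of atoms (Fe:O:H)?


Assume 100 g of compound, divide each mass% by atomic mass to get moles, then normalize by the smallest to get a raw atom ratio.
Moles per 100 g: Fe: 62.15/55.845 = 1.1129, O: 35.61/15.999 = 2.2258, H: 2.24/1.008 = 2.2222
Raw ratio (divide by min = 1.1129): Fe: 1.0, O: 2.0, H: 1.997
Multiply by 1 to clear fractions: Fe: 1.0 ~= 1, O: 2.0 ~= 2, H: 1.997 ~= 2
Reduce by GCD to get the simplest whole-number ratio:

1:2:2


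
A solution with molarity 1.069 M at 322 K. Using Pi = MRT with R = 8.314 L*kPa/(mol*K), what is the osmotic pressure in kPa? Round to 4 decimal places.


Osmotic pressure (van't Hoff): Pi = M*R*T.
RT = 8.314 * 322 = 2677.108
Pi = 1.069 * 2677.108
Pi = 2861.828452 kPa, rounded to 4 dp:

2861.8285 kPa


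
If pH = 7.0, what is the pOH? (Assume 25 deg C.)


At 25 deg C, pH + pOH = 14.
pOH = 14 - pH = 14 - 7.0
pOH = 7.0:

7.00


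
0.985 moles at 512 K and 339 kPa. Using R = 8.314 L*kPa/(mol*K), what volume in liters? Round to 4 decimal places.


PV = nRT, solve for V = nRT / P.
nRT = 0.985 * 8.314 * 512 = 4192.9165
V = 4192.9165 / 339
V = 12.36848525 L, rounded to 4 dp:

12.3685 L


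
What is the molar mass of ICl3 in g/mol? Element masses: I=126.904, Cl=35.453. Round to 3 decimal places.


M = sum(count * atomic_mass) over atoms.
M = 1*126.904 + 3*35.453
M = 126.904 + 106.359
M = 233.263 g/mol, rounded to 3 dp:

233.263 g/mol


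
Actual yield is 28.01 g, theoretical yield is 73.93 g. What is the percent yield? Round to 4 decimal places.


% yield = 100 * actual / theoretical
% yield = 100 * 28.01 / 73.93
% yield = 37.88719059 %, rounded to 4 dp:

37.8872 %


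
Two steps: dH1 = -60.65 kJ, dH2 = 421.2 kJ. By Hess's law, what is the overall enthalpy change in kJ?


Hess's law: enthalpy is a state function, so add the step enthalpies.
dH_total = dH1 + dH2 = -60.65 + (421.2)
dH_total = 360.55 kJ:

360.55 kJ


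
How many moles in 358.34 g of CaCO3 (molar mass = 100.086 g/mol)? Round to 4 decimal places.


n = mass / M
n = 358.34 / 100.086
n = 3.58032092 mol, rounded to 4 dp:

3.5803 mol


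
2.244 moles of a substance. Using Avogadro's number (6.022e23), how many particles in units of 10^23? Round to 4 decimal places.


N = n * NA, then divide by 1e23 for the requested units.
N / 1e23 = n * 6.022
N / 1e23 = 2.244 * 6.022
N / 1e23 = 13.513368, rounded to 4 dp:

13.5134


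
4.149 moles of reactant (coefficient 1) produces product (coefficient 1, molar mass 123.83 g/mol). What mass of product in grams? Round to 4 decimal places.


Use the coefficient ratio to convert reactant moles to product moles, then multiply by the product's molar mass.
moles_P = moles_R * (coeff_P / coeff_R) = 4.149 * (1/1) = 4.149
mass_P = moles_P * M_P = 4.149 * 123.83
mass_P = 513.77067 g, rounded to 4 dp:

513.7707 g


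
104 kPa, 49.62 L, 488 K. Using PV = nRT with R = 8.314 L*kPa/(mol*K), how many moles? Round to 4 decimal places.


PV = nRT, solve for n = PV / (RT).
PV = 104 * 49.62 = 5160.48
RT = 8.314 * 488 = 4057.232
n = 5160.48 / 4057.232
n = 1.27192135 mol, rounded to 4 dp:

1.2719 mol


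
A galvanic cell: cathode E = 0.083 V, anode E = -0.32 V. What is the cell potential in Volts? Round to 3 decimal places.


Standard cell potential: E_cell = E_cathode - E_anode.
E_cell = 0.083 - (-0.32)
E_cell = 0.403 V, rounded to 3 dp:

0.403 V


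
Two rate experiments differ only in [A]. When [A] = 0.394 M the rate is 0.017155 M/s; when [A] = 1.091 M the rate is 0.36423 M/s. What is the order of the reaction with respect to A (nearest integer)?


Rate is proportional to [A]^n, so rate2/rate1 = ([A]2/[A]1)^n. Take logs to solve for n.
rate2/rate1 = 0.36423 / 0.017155 = 21.2317
[A]2/[A]1 = 1.091 / 0.394 = 2.769
n = ln(21.2317) / ln(2.769) = 3.0
Nearest integer order:

3


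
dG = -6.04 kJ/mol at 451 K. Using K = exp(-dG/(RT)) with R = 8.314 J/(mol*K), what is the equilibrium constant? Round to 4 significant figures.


dG is in kJ/mol; multiply by 1000 to match R in J/(mol*K).
RT = 8.314 * 451 = 3749.614 J/mol
exponent = -dG*1000 / (RT) = -(-6.04*1000) / 3749.614 = 1.61083248
K = exp(1.61083248)
K = 5.0069777, rounded to 4 significant figures:

5.007


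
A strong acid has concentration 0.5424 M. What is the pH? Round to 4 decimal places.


A strong acid dissociates completely, so [H+] equals the given concentration.
pH = -log10([H+]) = -log10(0.5424)
pH = 0.26568032, rounded to 4 dp:

0.2657


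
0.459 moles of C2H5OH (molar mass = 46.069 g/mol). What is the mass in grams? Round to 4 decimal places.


mass = n * M
mass = 0.459 * 46.069
mass = 21.145671 g, rounded to 4 dp:

21.1457 g


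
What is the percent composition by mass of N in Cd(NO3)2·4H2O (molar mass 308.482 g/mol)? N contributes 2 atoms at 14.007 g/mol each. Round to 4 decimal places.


pct = 100 * (n_elem * M_elem) / M_total
mass_contribution = 2 * 14.007 = 28.014 g/mol
pct = 100 * 28.014 / 308.482
pct = 9.08124299 %, rounded to 4 dp:

9.0812 %


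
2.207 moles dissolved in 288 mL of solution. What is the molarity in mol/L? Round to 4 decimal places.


Convert volume to liters: V_L = V_mL / 1000.
V_L = 288 / 1000 = 0.288 L
M = n / V_L = 2.207 / 0.288
M = 7.66319444 mol/L, rounded to 4 dp:

7.6632 mol/L


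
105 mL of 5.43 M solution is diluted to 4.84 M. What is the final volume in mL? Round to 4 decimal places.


Dilution: M1*V1 = M2*V2, solve for V2.
V2 = M1*V1 / M2
V2 = 5.43 * 105 / 4.84
V2 = 570.15 / 4.84
V2 = 117.79958678 mL, rounded to 4 dp:

117.7996 mL


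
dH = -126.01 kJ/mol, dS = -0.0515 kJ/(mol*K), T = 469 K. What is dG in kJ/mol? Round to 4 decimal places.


Gibbs: dG = dH - T*dS (consistent units, dS already in kJ/(mol*K)).
T*dS = 469 * -0.0515 = -24.1535
dG = -126.01 - (-24.1535)
dG = -101.8565 kJ/mol, rounded to 4 dp:

-101.8565 kJ/mol


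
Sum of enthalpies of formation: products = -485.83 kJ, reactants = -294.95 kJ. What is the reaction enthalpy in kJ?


dH_rxn = sum(dH_f products) - sum(dH_f reactants)
dH_rxn = -485.83 - (-294.95)
dH_rxn = -190.88 kJ:

-190.88 kJ


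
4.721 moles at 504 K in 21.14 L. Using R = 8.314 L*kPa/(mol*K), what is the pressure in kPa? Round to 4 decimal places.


PV = nRT, solve for P = nRT / V.
nRT = 4.721 * 8.314 * 504 = 19782.1986
P = 19782.1986 / 21.14
P = 935.77098392 kPa, rounded to 4 dp:

935.7710 kPa


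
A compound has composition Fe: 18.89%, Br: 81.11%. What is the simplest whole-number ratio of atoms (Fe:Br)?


Assume 100 g of compound, divide each mass% by atomic mass to get moles, then normalize by the smallest to get a raw atom ratio.
Moles per 100 g: Fe: 18.89/55.845 = 0.3383, Br: 81.11/79.904 = 1.0151
Raw ratio (divide by min = 0.3383): Fe: 1.0, Br: 3.001
Multiply by 1 to clear fractions: Fe: 1.0 ~= 1, Br: 3.001 ~= 3
Reduce by GCD to get the simplest whole-number ratio:

1:3


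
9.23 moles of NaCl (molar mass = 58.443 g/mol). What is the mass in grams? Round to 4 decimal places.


mass = n * M
mass = 9.23 * 58.443
mass = 539.42889 g, rounded to 4 dp:

539.4289 g


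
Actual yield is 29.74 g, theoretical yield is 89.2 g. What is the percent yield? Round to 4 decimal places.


% yield = 100 * actual / theoretical
% yield = 100 * 29.74 / 89.2
% yield = 33.34080717 %, rounded to 4 dp:

33.3408 %


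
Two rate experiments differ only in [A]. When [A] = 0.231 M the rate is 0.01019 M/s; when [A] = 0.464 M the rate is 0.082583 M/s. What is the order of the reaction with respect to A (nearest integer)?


Rate is proportional to [A]^n, so rate2/rate1 = ([A]2/[A]1)^n. Take logs to solve for n.
rate2/rate1 = 0.082583 / 0.01019 = 8.1043
[A]2/[A]1 = 0.464 / 0.231 = 2.0087
n = ln(8.1043) / ln(2.0087) = 3.0
Nearest integer order:

3


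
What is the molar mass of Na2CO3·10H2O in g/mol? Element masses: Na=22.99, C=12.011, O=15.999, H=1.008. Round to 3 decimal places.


M = sum(count * atomic_mass) over atoms.
M = 2*22.99 + 1*12.011 + 13*15.999 + 20*1.008
M = 45.98 + 12.011 + 207.987 + 20.16
M = 286.138 g/mol, rounded to 3 dp:

286.138 g/mol


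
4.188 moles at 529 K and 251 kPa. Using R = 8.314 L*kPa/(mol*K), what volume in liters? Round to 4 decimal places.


PV = nRT, solve for V = nRT / P.
nRT = 4.188 * 8.314 * 529 = 18419.2679
V = 18419.2679 / 251
V = 73.38353745 L, rounded to 4 dp:

73.3835 L


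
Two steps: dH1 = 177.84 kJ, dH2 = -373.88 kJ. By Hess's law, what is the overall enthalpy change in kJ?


Hess's law: enthalpy is a state function, so add the step enthalpies.
dH_total = dH1 + dH2 = 177.84 + (-373.88)
dH_total = -196.04 kJ:

-196.04 kJ


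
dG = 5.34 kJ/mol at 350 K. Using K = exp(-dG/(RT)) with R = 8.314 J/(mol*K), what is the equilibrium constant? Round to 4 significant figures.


dG is in kJ/mol; multiply by 1000 to match R in J/(mol*K).
RT = 8.314 * 350 = 2909.9 J/mol
exponent = -dG*1000 / (RT) = -(5.34*1000) / 2909.9 = -1.83511461
K = exp(-1.83511461)
K = 0.15959521, rounded to 4 significant figures:

0.1596


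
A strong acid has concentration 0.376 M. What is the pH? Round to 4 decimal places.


A strong acid dissociates completely, so [H+] equals the given concentration.
pH = -log10([H+]) = -log10(0.376)
pH = 0.42481216, rounded to 4 dp:

0.4248


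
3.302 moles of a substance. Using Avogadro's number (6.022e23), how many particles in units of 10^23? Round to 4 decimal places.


N = n * NA, then divide by 1e23 for the requested units.
N / 1e23 = n * 6.022
N / 1e23 = 3.302 * 6.022
N / 1e23 = 19.884644, rounded to 4 dp:

19.8846


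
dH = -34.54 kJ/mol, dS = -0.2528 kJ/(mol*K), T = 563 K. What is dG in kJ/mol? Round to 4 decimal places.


Gibbs: dG = dH - T*dS (consistent units, dS already in kJ/(mol*K)).
T*dS = 563 * -0.2528 = -142.3264
dG = -34.54 - (-142.3264)
dG = 107.7864 kJ/mol, rounded to 4 dp:

107.7864 kJ/mol


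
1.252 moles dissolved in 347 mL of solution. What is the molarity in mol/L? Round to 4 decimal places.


Convert volume to liters: V_L = V_mL / 1000.
V_L = 347 / 1000 = 0.347 L
M = n / V_L = 1.252 / 0.347
M = 3.60806916 mol/L, rounded to 4 dp:

3.6081 mol/L


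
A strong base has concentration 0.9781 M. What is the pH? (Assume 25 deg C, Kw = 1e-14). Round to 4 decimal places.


A strong base dissociates completely, so [OH-] equals the given concentration.
pOH = -log10([OH-]) = -log10(0.9781) = 0.009617
pH = 14 - pOH = 14 - 0.009617
pH = 13.990383, rounded to 4 dp:

13.9904


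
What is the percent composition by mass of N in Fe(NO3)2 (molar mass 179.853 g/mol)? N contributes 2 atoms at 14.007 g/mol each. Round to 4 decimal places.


pct = 100 * (n_elem * M_elem) / M_total
mass_contribution = 2 * 14.007 = 28.014 g/mol
pct = 100 * 28.014 / 179.853
pct = 15.57605378 %, rounded to 4 dp:

15.5761 %


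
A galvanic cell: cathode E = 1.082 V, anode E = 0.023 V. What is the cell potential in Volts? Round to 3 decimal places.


Standard cell potential: E_cell = E_cathode - E_anode.
E_cell = 1.082 - (0.023)
E_cell = 1.059 V, rounded to 3 dp:

1.059 V


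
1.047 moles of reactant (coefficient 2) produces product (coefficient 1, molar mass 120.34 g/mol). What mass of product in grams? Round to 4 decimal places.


Use the coefficient ratio to convert reactant moles to product moles, then multiply by the product's molar mass.
moles_P = moles_R * (coeff_P / coeff_R) = 1.047 * (1/2) = 0.5235
mass_P = moles_P * M_P = 0.5235 * 120.34
mass_P = 62.99799 g, rounded to 4 dp:

62.9980 g


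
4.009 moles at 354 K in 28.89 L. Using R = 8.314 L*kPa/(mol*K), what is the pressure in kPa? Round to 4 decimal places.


PV = nRT, solve for P = nRT / V.
nRT = 4.009 * 8.314 * 354 = 11799.1124
P = 11799.1124 / 28.89
P = 408.41510557 kPa, rounded to 4 dp:

408.4151 kPa


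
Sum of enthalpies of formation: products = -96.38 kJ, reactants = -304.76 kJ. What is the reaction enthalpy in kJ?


dH_rxn = sum(dH_f products) - sum(dH_f reactants)
dH_rxn = -96.38 - (-304.76)
dH_rxn = 208.38 kJ:

208.38 kJ


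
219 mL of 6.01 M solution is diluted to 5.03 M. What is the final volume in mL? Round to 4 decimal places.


Dilution: M1*V1 = M2*V2, solve for V2.
V2 = M1*V1 / M2
V2 = 6.01 * 219 / 5.03
V2 = 1316.19 / 5.03
V2 = 261.66799205 mL, rounded to 4 dp:

261.6680 mL


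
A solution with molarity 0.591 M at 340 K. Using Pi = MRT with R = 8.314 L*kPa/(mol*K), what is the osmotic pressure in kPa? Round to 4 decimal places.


Osmotic pressure (van't Hoff): Pi = M*R*T.
RT = 8.314 * 340 = 2826.76
Pi = 0.591 * 2826.76
Pi = 1670.61516 kPa, rounded to 4 dp:

1670.6152 kPa


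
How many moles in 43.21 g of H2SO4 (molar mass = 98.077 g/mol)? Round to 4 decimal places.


n = mass / M
n = 43.21 / 98.077
n = 0.4405722 mol, rounded to 4 dp:

0.4406 mol


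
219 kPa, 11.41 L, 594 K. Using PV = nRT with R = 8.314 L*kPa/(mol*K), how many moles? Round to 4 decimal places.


PV = nRT, solve for n = PV / (RT).
PV = 219 * 11.41 = 2498.79
RT = 8.314 * 594 = 4938.516
n = 2498.79 / 4938.516
n = 0.50597993 mol, rounded to 4 dp:

0.5060 mol


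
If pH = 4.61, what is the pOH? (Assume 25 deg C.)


At 25 deg C, pH + pOH = 14.
pOH = 14 - pH = 14 - 4.61
pOH = 9.39:

9.39


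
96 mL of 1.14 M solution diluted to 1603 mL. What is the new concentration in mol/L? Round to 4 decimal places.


Dilution: M1*V1 = M2*V2, solve for M2.
M2 = M1*V1 / V2
M2 = 1.14 * 96 / 1603
M2 = 109.44 / 1603
M2 = 0.06827199 mol/L, rounded to 4 dp:

0.0683 mol/L


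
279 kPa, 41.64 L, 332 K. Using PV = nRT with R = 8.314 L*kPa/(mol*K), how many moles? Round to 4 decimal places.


PV = nRT, solve for n = PV / (RT).
PV = 279 * 41.64 = 11617.56
RT = 8.314 * 332 = 2760.248
n = 11617.56 / 2760.248
n = 4.20888268 mol, rounded to 4 dp:

4.2089 mol


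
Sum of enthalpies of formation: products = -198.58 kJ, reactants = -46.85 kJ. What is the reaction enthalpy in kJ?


dH_rxn = sum(dH_f products) - sum(dH_f reactants)
dH_rxn = -198.58 - (-46.85)
dH_rxn = -151.73 kJ:

-151.73 kJ


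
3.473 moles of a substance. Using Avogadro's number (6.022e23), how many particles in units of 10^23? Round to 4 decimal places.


N = n * NA, then divide by 1e23 for the requested units.
N / 1e23 = n * 6.022
N / 1e23 = 3.473 * 6.022
N / 1e23 = 20.914406, rounded to 4 dp:

20.9144


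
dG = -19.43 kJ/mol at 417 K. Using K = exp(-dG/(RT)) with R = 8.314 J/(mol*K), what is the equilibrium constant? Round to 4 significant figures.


dG is in kJ/mol; multiply by 1000 to match R in J/(mol*K).
RT = 8.314 * 417 = 3466.938 J/mol
exponent = -dG*1000 / (RT) = -(-19.43*1000) / 3466.938 = 5.60436904
K = exp(5.60436904)
K = 271.6105, rounded to 4 significant figures:

271.6


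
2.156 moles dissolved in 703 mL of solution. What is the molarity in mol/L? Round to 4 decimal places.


Convert volume to liters: V_L = V_mL / 1000.
V_L = 703 / 1000 = 0.703 L
M = n / V_L = 2.156 / 0.703
M = 3.06685633 mol/L, rounded to 4 dp:

3.0669 mol/L


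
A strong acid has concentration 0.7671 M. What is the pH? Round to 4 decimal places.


A strong acid dissociates completely, so [H+] equals the given concentration.
pH = -log10([H+]) = -log10(0.7671)
pH = 0.11514802, rounded to 4 dp:

0.1151


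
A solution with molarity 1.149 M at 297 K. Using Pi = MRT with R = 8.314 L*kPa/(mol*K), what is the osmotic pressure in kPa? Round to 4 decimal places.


Osmotic pressure (van't Hoff): Pi = M*R*T.
RT = 8.314 * 297 = 2469.258
Pi = 1.149 * 2469.258
Pi = 2837.177442 kPa, rounded to 4 dp:

2837.1774 kPa


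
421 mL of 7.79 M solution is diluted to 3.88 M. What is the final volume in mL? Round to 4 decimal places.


Dilution: M1*V1 = M2*V2, solve for V2.
V2 = M1*V1 / M2
V2 = 7.79 * 421 / 3.88
V2 = 3279.59 / 3.88
V2 = 845.25515464 mL, rounded to 4 dp:

845.2552 mL


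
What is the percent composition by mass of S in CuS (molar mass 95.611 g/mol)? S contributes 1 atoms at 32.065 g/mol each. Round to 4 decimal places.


pct = 100 * (n_elem * M_elem) / M_total
mass_contribution = 1 * 32.065 = 32.065 g/mol
pct = 100 * 32.065 / 95.611
pct = 33.53693613 %, rounded to 4 dp:

33.5369 %


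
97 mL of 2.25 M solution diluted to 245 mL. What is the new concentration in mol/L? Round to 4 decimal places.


Dilution: M1*V1 = M2*V2, solve for M2.
M2 = M1*V1 / V2
M2 = 2.25 * 97 / 245
M2 = 218.25 / 245
M2 = 0.89081633 mol/L, rounded to 4 dp:

0.8908 mol/L


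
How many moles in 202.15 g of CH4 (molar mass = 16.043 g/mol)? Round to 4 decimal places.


n = mass / M
n = 202.15 / 16.043
n = 12.60051113 mol, rounded to 4 dp:

12.6005 mol


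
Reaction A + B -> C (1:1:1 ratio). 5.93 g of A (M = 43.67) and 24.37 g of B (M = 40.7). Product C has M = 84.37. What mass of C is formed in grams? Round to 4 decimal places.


Find moles of each reactant; the smaller value is the limiting reagent in a 1:1:1 reaction, so moles_C equals moles of the limiter.
n_A = mass_A / M_A = 5.93 / 43.67 = 0.135791 mol
n_B = mass_B / M_B = 24.37 / 40.7 = 0.598771 mol
Limiting reagent: A (smaller), n_limiting = 0.135791 mol
mass_C = n_limiting * M_C = 0.135791 * 84.37
mass_C = 11.45668667 g, rounded to 4 dp:

11.4567 g


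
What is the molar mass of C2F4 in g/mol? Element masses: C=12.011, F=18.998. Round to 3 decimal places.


M = sum(count * atomic_mass) over atoms.
M = 2*12.011 + 4*18.998
M = 24.022 + 75.992
M = 100.014 g/mol, rounded to 3 dp:

100.014 g/mol


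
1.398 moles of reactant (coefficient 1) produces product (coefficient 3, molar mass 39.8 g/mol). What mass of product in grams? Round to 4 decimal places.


Use the coefficient ratio to convert reactant moles to product moles, then multiply by the product's molar mass.
moles_P = moles_R * (coeff_P / coeff_R) = 1.398 * (3/1) = 4.194
mass_P = moles_P * M_P = 4.194 * 39.8
mass_P = 166.9212 g, rounded to 4 dp:

166.9212 g
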